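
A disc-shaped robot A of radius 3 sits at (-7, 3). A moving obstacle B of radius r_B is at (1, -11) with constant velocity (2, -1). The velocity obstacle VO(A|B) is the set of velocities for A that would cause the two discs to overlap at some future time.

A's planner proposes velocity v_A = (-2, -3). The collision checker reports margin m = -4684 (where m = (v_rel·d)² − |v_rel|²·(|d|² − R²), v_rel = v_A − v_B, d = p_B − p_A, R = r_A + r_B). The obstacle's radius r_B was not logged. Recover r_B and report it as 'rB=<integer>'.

m = -4684
d = (8, -14);  v_rel = (-4, -2),  |v_rel|² = 20
v_rel×d = (-4)·(-14) − (-2)·(8) = 72
since m = R²·20 − 72²:  R² = (5184 + -4684) / 20 = 25
R = √25 = 5  ⇒  r_B = 5 − 3 = 2

rB=2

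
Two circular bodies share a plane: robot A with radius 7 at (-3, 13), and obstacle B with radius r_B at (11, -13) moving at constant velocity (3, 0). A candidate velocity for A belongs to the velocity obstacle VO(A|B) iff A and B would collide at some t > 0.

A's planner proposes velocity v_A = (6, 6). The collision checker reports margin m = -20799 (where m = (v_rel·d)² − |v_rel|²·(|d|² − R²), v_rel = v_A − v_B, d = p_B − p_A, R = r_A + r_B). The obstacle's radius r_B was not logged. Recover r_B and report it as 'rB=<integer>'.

m = -20799
d = (14, -26);  v_rel = (3, 6),  |v_rel|² = 45
v_rel×d = (3)·(-26) − (6)·(14) = -162
since m = R²·45 − (-162)²:  R² = (26244 + -20799) / 45 = 121
R = √121 = 11  ⇒  r_B = 11 − 7 = 4

rB=4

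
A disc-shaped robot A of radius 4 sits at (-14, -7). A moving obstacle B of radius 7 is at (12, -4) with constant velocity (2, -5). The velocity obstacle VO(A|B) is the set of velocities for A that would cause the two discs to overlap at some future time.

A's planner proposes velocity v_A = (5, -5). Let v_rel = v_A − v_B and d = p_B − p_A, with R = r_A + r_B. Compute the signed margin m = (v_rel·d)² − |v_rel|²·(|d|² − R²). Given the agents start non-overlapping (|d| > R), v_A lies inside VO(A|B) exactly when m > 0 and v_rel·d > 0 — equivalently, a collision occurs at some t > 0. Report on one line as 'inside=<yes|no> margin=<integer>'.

d = (26, 3),  |d|² = 685;  R = 4+7 = 11,  c = 685−11² = 564
v_rel = (3, 0),  |v_rel|² = 9;  v_rel·d = (3)·(26) + (0)·(3) = 78
9·t² − 156·t + 564 = 0  ⇒  m = 78² − 9·564 = 1008
m = 1008 > 0,  v_rel·d = 78 > 0  ⇒  inside

inside=yes margin=1008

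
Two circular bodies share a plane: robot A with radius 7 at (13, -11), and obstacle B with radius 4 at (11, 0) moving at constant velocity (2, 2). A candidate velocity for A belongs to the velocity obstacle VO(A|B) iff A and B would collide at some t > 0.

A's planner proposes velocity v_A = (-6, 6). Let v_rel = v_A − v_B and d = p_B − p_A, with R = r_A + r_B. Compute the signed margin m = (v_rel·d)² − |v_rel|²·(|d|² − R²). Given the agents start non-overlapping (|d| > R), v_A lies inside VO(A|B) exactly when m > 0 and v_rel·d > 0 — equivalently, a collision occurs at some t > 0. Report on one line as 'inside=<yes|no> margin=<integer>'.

d = (-2, 11),  |d|² = 125;  R = 7+4 = 11,  c = 125−11² = 4
v_rel = (-8, 4),  |v_rel|² = 80;  v_rel·d = (-8)·(-2) + (4)·(11) = 60
80·t² − 120·t + 4 = 0  ⇒  m = 60² − 80·4 = 3280
m = 3280 > 0,  v_rel·d = 60 > 0  ⇒  inside

inside=yes margin=3280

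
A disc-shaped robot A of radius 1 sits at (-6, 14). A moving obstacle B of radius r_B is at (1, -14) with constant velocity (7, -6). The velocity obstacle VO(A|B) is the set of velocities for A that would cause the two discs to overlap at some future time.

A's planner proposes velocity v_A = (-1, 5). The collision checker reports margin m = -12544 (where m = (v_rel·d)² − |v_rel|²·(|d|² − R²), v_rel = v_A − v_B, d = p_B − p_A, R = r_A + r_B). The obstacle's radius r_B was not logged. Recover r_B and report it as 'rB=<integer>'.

m = -12544
d = (7, -28);  v_rel = (-8, 11),  |v_rel|² = 185
v_rel×d = (-8)·(-28) − (11)·(7) = 147
since m = R²·185 − 147²:  R² = (21609 + -12544) / 185 = 49
R = √49 = 7  ⇒  r_B = 7 − 1 = 6

rB=6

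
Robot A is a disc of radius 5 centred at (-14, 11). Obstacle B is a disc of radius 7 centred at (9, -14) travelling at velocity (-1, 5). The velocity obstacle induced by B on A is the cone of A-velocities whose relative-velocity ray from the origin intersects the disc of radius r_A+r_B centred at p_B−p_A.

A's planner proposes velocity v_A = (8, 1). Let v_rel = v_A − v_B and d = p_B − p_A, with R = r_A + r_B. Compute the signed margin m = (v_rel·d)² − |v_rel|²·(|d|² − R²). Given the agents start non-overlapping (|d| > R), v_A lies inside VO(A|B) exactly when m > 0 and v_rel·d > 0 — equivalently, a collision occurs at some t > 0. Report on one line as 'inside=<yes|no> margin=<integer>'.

d = (23, -25),  |d|² = 1154;  R = 5+7 = 12,  c = 1154−12² = 1010
v_rel = (9, -4),  |v_rel|² = 97;  v_rel·d = (9)·(23) + (-4)·(-25) = 307
97·t² − 614·t + 1010 = 0  ⇒  m = 307² − 97·1010 = -3721
m = -3721 < 0,  v_rel·d = 307 > 0  ⇒  outside

inside=no margin=-3721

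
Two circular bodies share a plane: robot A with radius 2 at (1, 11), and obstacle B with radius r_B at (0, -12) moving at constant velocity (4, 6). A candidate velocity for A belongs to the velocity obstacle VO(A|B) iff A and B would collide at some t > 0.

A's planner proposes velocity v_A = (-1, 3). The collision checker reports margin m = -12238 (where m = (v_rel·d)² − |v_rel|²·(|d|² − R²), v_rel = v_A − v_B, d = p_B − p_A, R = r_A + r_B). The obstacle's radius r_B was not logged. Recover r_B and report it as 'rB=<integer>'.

m = -12238
d = (-1, -23);  v_rel = (-5, -3),  |v_rel|² = 34
v_rel×d = (-5)·(-23) − (-3)·(-1) = 112
since m = R²·34 − 112²:  R² = (12544 + -12238) / 34 = 9
R = √9 = 3  ⇒  r_B = 3 − 2 = 1

rB=1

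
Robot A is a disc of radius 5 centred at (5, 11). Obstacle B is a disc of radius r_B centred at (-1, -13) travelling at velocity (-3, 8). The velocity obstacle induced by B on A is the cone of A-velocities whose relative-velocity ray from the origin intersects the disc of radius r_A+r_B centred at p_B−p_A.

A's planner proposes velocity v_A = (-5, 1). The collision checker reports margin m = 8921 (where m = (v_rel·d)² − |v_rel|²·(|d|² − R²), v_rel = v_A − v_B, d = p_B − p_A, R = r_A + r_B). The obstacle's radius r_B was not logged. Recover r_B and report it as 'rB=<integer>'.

m = 8921
d = (-6, -24);  v_rel = (-2, -7),  |v_rel|² = 53
v_rel×d = (-2)·(-24) − (-7)·(-6) = 6
since m = R²·53 − 6²:  R² = (36 + 8921) / 53 = 169
R = √169 = 13  ⇒  r_B = 13 − 5 = 8

rB=8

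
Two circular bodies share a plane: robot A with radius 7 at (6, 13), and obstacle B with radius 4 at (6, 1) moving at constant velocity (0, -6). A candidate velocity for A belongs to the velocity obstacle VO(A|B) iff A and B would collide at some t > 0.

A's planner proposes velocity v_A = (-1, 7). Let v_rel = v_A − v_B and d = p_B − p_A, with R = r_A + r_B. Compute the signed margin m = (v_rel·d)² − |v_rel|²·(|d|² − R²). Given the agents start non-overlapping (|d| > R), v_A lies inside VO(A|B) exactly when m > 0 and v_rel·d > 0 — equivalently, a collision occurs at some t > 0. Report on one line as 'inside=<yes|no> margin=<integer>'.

d = (0, -12),  |d|² = 144;  R = 7+4 = 11,  c = 144−11² = 23
v_rel = (-1, 13),  |v_rel|² = 170;  v_rel·d = (-1)·(0) + (13)·(-12) = -156
170·t² + 312·t + 23 = 0  ⇒  m = (-156)² − 170·23 = 20426
m = 20426 > 0,  v_rel·d = -156 < 0  ⇒  outside

inside=no margin=20426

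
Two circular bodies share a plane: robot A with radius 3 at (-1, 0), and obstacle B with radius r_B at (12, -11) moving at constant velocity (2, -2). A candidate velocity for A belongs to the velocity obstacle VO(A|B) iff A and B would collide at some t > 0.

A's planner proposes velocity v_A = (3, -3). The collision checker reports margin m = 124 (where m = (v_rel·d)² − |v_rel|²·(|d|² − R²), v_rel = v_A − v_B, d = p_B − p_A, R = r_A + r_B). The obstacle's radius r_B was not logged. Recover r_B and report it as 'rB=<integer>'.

m = 124
d = (13, -11);  v_rel = (1, -1),  |v_rel|² = 2
v_rel×d = (1)·(-11) − (-1)·(13) = 2
since m = R²·2 − 2²:  R² = (4 + 124) / 2 = 64
R = √64 = 8  ⇒  r_B = 8 − 3 = 5

rB=5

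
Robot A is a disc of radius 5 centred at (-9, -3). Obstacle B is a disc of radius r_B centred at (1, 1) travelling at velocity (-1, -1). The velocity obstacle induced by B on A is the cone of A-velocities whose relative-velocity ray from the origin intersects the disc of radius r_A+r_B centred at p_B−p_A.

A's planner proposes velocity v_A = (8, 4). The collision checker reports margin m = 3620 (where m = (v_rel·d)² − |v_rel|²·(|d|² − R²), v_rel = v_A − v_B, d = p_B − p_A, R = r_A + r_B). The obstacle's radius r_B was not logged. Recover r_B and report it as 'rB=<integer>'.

m = 3620
d = (10, 4);  v_rel = (9, 5),  |v_rel|² = 106
v_rel×d = (9)·(4) − (5)·(10) = -14
since m = R²·106 − (-14)²:  R² = (196 + 3620) / 106 = 36
R = √36 = 6  ⇒  r_B = 6 − 5 = 1

rB=1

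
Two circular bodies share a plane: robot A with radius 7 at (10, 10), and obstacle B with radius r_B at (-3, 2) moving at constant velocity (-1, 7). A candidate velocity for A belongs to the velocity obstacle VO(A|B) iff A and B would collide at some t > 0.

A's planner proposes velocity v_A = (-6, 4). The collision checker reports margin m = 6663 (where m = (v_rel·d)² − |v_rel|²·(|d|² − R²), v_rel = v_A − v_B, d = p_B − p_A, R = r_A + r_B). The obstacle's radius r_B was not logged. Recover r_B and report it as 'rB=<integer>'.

m = 6663
d = (-13, -8);  v_rel = (-5, -3),  |v_rel|² = 34
v_rel×d = (-5)·(-8) − (-3)·(-13) = 1
since m = R²·34 − 1²:  R² = (1 + 6663) / 34 = 196
R = √196 = 14  ⇒  r_B = 14 − 7 = 7

rB=7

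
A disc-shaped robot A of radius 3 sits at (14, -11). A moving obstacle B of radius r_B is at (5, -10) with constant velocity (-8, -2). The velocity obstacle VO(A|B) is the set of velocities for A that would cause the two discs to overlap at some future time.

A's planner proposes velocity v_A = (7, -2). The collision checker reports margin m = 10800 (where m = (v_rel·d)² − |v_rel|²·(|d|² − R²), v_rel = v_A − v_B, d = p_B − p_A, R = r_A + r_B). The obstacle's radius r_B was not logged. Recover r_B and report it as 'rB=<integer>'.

m = 10800
d = (-9, 1);  v_rel = (15, 0),  |v_rel|² = 225
v_rel×d = (15)·(1) − (0)·(-9) = 15
since m = R²·225 − 15²:  R² = (225 + 10800) / 225 = 49
R = √49 = 7  ⇒  r_B = 7 − 3 = 4

rB=4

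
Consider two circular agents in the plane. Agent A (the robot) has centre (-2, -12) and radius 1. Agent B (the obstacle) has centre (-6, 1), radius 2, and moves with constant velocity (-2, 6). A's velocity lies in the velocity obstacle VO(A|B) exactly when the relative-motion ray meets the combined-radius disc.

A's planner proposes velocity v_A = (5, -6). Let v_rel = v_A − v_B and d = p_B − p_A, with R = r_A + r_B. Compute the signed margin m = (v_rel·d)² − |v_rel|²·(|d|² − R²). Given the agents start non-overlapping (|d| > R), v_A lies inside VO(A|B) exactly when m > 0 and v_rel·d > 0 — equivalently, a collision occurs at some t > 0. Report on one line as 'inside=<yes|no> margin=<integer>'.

d = (-4, 13),  |d|² = 185;  R = 1+2 = 3,  c = 185−3² = 176
v_rel = (7, -12),  |v_rel|² = 193;  v_rel·d = (7)·(-4) + (-12)·(13) = -184
193·t² + 368·t + 176 = 0  ⇒  m = (-184)² − 193·176 = -112
m = -112 < 0,  v_rel·d = -184 < 0  ⇒  outside

inside=no margin=-112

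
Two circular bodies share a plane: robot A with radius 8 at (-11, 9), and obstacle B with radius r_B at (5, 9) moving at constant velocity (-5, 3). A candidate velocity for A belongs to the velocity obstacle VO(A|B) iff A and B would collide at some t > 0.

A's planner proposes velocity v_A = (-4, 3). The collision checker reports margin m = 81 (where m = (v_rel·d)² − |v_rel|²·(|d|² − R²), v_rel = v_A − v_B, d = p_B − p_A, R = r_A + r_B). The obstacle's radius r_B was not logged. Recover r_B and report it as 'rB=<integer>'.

m = 81
d = (16, 0);  v_rel = (1, 0),  |v_rel|² = 1
v_rel×d = (1)·(0) − (0)·(16) = 0
since m = R²·1 − 0²:  R² = (0 + 81) / 1 = 81
R = √81 = 9  ⇒  r_B = 9 − 8 = 1

rB=1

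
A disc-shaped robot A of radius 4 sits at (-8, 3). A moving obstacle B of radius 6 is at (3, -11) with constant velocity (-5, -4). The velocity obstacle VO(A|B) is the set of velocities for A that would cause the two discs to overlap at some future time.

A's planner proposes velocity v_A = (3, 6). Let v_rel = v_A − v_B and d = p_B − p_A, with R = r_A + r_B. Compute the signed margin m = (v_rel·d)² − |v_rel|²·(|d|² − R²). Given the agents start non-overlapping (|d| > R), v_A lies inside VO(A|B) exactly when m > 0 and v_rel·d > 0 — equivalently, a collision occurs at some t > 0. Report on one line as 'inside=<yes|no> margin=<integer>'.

d = (11, -14),  |d|² = 317;  R = 4+6 = 10,  c = 317−10² = 217
v_rel = (8, 10),  |v_rel|² = 164;  v_rel·d = (8)·(11) + (10)·(-14) = -52
164·t² + 104·t + 217 = 0  ⇒  m = (-52)² − 164·217 = -32884
m = -32884 < 0,  v_rel·d = -52 < 0  ⇒  outside

inside=no margin=-32884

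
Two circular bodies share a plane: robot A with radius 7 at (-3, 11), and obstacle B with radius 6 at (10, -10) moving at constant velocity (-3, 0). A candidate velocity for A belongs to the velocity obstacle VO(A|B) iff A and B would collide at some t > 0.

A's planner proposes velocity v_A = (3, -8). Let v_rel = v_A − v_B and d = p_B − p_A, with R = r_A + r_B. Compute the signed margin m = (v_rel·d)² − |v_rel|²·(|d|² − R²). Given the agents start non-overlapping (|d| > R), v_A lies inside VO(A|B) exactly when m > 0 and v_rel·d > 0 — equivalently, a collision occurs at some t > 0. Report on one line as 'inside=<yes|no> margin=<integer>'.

d = (13, -21),  |d|² = 610;  R = 7+6 = 13,  c = 610−13² = 441
v_rel = (6, -8),  |v_rel|² = 100;  v_rel·d = (6)·(13) + (-8)·(-21) = 246
100·t² − 492·t + 441 = 0  ⇒  m = 246² − 100·441 = 16416
m = 16416 > 0,  v_rel·d = 246 > 0  ⇒  inside

inside=yes margin=16416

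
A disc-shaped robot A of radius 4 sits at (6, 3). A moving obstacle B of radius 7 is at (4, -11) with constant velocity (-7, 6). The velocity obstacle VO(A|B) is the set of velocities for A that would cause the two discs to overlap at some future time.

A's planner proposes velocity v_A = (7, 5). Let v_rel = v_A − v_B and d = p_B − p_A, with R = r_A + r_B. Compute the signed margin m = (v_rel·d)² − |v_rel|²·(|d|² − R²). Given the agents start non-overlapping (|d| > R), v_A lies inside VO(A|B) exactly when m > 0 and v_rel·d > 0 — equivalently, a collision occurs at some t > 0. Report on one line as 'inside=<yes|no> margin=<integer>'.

d = (-2, -14),  |d|² = 200;  R = 4+7 = 11,  c = 200−11² = 79
v_rel = (14, -1),  |v_rel|² = 197;  v_rel·d = (14)·(-2) + (-1)·(-14) = -14
197·t² + 28·t + 79 = 0  ⇒  m = (-14)² − 197·79 = -15367
m = -15367 < 0,  v_rel·d = -14 < 0  ⇒  outside

inside=no margin=-15367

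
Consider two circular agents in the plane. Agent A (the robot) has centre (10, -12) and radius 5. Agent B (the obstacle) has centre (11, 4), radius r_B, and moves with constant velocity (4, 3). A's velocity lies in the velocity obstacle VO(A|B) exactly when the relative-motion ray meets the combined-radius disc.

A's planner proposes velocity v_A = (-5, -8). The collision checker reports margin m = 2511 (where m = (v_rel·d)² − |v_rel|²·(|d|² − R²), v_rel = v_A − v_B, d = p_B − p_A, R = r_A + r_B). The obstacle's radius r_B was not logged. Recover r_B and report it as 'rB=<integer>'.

m = 2511
d = (1, 16);  v_rel = (-9, -11),  |v_rel|² = 202
v_rel×d = (-9)·(16) − (-11)·(1) = -133
since m = R²·202 − (-133)²:  R² = (17689 + 2511) / 202 = 100
R = √100 = 10  ⇒  r_B = 10 − 5 = 5

rB=5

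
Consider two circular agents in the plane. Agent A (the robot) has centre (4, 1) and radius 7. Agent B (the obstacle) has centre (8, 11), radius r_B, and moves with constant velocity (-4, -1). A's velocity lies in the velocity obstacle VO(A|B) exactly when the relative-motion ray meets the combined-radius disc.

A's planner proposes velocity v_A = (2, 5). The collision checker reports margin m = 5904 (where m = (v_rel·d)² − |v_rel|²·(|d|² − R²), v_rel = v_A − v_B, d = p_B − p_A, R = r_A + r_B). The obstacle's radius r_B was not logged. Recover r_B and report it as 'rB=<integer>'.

m = 5904
d = (4, 10);  v_rel = (6, 6),  |v_rel|² = 72
v_rel×d = (6)·(10) − (6)·(4) = 36
since m = R²·72 − 36²:  R² = (1296 + 5904) / 72 = 100
R = √100 = 10  ⇒  r_B = 10 − 7 = 3

rB=3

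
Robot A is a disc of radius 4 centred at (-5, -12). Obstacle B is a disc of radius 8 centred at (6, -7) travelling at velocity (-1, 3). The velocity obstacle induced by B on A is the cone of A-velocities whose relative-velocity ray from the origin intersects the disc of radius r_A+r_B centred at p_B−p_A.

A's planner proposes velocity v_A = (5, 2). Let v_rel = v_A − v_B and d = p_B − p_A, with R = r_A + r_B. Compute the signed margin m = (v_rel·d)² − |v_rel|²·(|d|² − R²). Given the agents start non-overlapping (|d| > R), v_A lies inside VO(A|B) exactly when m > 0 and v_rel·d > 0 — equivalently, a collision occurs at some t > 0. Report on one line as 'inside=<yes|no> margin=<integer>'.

d = (11, 5),  |d|² = 146;  R = 4+8 = 12,  c = 146−12² = 2
v_rel = (6, -1),  |v_rel|² = 37;  v_rel·d = (6)·(11) + (-1)·(5) = 61
37·t² − 122·t + 2 = 0  ⇒  m = 61² − 37·2 = 3647
m = 3647 > 0,  v_rel·d = 61 > 0  ⇒  inside

inside=yes margin=3647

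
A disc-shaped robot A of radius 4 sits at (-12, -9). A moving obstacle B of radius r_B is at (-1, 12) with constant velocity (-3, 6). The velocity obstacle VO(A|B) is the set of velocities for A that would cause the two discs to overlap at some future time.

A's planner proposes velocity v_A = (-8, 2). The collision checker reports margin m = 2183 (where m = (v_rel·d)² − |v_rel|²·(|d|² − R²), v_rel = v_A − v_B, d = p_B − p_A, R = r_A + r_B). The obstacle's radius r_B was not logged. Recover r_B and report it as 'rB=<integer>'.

m = 2183
d = (11, 21);  v_rel = (-5, -4),  |v_rel|² = 41
v_rel×d = (-5)·(21) − (-4)·(11) = -61
since m = R²·41 − (-61)²:  R² = (3721 + 2183) / 41 = 144
R = √144 = 12  ⇒  r_B = 12 − 4 = 8

rB=8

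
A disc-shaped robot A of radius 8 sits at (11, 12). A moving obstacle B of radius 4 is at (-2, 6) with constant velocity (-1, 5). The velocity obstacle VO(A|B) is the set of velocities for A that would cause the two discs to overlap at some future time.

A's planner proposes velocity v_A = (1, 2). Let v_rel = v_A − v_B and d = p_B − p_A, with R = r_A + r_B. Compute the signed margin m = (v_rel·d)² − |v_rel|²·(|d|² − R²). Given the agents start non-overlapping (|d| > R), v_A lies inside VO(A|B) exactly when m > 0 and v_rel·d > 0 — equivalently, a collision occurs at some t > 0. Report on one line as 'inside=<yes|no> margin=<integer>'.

d = (-13, -6),  |d|² = 205;  R = 8+4 = 12,  c = 205−12² = 61
v_rel = (2, -3),  |v_rel|² = 13;  v_rel·d = (2)·(-13) + (-3)·(-6) = -8
13·t² + 16·t + 61 = 0  ⇒  m = (-8)² − 13·61 = -729
m = -729 < 0,  v_rel·d = -8 < 0  ⇒  outside

inside=no margin=-729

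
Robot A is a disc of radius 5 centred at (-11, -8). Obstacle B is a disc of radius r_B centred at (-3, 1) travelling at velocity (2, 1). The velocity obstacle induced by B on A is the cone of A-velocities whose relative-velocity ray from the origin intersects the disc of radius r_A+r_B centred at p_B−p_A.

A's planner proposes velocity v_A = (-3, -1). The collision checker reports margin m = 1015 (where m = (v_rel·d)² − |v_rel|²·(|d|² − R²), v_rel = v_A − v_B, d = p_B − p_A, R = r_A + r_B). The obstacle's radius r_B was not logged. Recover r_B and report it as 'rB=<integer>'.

m = 1015
d = (8, 9);  v_rel = (-5, -2),  |v_rel|² = 29
v_rel×d = (-5)·(9) − (-2)·(8) = -29
since m = R²·29 − (-29)²:  R² = (841 + 1015) / 29 = 64
R = √64 = 8  ⇒  r_B = 8 − 5 = 3

rB=3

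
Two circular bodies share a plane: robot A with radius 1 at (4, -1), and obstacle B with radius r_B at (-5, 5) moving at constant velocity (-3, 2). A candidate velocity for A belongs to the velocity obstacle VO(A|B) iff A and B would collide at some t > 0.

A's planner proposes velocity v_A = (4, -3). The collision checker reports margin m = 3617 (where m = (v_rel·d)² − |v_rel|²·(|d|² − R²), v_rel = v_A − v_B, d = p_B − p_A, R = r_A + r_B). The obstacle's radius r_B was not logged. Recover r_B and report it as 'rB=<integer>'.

m = 3617
d = (-9, 6);  v_rel = (7, -5),  |v_rel|² = 74
v_rel×d = (7)·(6) − (-5)·(-9) = -3
since m = R²·74 − (-3)²:  R² = (9 + 3617) / 74 = 49
R = √49 = 7  ⇒  r_B = 7 − 1 = 6

rB=6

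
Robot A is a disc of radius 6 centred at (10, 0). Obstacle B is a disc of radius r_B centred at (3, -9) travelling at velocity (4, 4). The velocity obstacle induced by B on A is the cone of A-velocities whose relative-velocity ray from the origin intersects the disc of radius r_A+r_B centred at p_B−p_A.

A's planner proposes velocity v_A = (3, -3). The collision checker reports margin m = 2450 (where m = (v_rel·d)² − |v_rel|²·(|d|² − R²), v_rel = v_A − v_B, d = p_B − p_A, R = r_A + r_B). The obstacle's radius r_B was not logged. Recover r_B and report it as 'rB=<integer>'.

m = 2450
d = (-7, -9);  v_rel = (-1, -7),  |v_rel|² = 50
v_rel×d = (-1)·(-9) − (-7)·(-7) = -40
since m = R²·50 − (-40)²:  R² = (1600 + 2450) / 50 = 81
R = √81 = 9  ⇒  r_B = 9 − 6 = 3

rB=3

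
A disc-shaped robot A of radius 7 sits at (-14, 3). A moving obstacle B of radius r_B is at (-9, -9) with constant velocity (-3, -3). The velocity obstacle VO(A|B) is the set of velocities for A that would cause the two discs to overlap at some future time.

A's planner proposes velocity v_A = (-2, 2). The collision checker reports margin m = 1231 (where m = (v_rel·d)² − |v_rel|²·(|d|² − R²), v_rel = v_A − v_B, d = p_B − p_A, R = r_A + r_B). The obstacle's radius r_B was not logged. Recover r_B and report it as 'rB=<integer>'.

m = 1231
d = (5, -12);  v_rel = (1, 5),  |v_rel|² = 26
v_rel×d = (1)·(-12) − (5)·(5) = -37
since m = R²·26 − (-37)²:  R² = (1369 + 1231) / 26 = 100
R = √100 = 10  ⇒  r_B = 10 − 7 = 3

rB=3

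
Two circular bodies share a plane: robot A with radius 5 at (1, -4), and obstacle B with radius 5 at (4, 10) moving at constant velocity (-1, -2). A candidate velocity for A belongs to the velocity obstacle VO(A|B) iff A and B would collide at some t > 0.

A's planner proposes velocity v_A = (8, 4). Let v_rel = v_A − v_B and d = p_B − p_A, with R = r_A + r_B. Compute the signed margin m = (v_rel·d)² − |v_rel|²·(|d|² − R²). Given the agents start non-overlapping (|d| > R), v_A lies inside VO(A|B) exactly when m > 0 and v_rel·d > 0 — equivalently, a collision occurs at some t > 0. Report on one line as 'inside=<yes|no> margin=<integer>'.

d = (3, 14),  |d|² = 205;  R = 5+5 = 10,  c = 205−10² = 105
v_rel = (9, 6),  |v_rel|² = 117;  v_rel·d = (9)·(3) + (6)·(14) = 111
117·t² − 222·t + 105 = 0  ⇒  m = 111² − 117·105 = 36
m = 36 > 0,  v_rel·d = 111 > 0  ⇒  inside

inside=yes margin=36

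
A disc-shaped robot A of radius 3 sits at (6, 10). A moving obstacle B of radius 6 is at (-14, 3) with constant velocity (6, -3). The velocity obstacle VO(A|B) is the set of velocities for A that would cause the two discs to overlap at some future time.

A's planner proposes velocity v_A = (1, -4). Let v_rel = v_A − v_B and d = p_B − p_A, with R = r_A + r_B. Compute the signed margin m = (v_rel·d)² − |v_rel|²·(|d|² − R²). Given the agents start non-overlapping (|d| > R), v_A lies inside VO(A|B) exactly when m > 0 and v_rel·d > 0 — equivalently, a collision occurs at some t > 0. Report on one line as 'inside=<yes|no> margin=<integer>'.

d = (-20, -7),  |d|² = 449;  R = 3+6 = 9,  c = 449−9² = 368
v_rel = (-5, -1),  |v_rel|² = 26;  v_rel·d = (-5)·(-20) + (-1)·(-7) = 107
26·t² − 214·t + 368 = 0  ⇒  m = 107² − 26·368 = 1881
m = 1881 > 0,  v_rel·d = 107 > 0  ⇒  inside

inside=yes margin=1881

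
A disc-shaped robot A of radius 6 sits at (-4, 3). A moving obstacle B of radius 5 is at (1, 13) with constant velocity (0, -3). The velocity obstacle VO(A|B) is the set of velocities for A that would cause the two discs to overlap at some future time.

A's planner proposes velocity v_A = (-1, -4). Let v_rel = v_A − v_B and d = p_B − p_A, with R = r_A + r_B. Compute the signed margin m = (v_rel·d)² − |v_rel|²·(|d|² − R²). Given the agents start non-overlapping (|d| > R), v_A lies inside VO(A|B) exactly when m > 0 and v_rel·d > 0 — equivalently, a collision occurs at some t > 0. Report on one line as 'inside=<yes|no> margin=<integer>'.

d = (5, 10),  |d|² = 125;  R = 6+5 = 11,  c = 125−11² = 4
v_rel = (-1, -1),  |v_rel|² = 2;  v_rel·d = (-1)·(5) + (-1)·(10) = -15
2·t² + 30·t + 4 = 0  ⇒  m = (-15)² − 2·4 = 217
m = 217 > 0,  v_rel·d = -15 < 0  ⇒  outside

inside=no margin=217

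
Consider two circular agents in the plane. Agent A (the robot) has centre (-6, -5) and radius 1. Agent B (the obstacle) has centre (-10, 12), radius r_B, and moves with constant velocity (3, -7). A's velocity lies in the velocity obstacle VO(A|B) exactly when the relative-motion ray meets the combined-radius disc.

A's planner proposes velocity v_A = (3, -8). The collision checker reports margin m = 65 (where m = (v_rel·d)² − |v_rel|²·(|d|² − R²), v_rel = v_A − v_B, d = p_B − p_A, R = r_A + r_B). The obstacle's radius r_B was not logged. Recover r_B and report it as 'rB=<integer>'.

m = 65
d = (-4, 17);  v_rel = (0, -1),  |v_rel|² = 1
v_rel×d = (0)·(17) − (-1)·(-4) = -4
since m = R²·1 − (-4)²:  R² = (16 + 65) / 1 = 81
R = √81 = 9  ⇒  r_B = 9 − 1 = 8

rB=8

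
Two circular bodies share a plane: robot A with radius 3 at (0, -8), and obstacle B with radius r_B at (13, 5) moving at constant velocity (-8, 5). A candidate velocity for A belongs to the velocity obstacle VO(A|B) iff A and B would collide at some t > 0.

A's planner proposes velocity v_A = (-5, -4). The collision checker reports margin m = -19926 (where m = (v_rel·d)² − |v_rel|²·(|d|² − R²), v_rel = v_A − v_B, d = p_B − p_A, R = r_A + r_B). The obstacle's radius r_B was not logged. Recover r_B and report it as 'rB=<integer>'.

m = -19926
d = (13, 13);  v_rel = (3, -9),  |v_rel|² = 90
v_rel×d = (3)·(13) − (-9)·(13) = 156
since m = R²·90 − 156²:  R² = (24336 + -19926) / 90 = 49
R = √49 = 7  ⇒  r_B = 7 − 3 = 4

rB=4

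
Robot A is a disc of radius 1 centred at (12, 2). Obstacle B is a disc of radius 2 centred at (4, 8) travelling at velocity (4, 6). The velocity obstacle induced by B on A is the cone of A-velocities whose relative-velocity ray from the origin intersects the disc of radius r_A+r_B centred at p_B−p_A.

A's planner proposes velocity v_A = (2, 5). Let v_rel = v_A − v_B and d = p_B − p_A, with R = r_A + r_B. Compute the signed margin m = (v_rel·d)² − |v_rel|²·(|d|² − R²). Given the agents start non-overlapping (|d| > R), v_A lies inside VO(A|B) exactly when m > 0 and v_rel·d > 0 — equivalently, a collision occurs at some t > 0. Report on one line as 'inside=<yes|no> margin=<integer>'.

d = (-8, 6),  |d|² = 100;  R = 1+2 = 3,  c = 100−3² = 91
v_rel = (-2, -1),  |v_rel|² = 5;  v_rel·d = (-2)·(-8) + (-1)·(6) = 10
5·t² − 20·t + 91 = 0  ⇒  m = 10² − 5·91 = -355
m = -355 < 0,  v_rel·d = 10 > 0  ⇒  outside

inside=no margin=-355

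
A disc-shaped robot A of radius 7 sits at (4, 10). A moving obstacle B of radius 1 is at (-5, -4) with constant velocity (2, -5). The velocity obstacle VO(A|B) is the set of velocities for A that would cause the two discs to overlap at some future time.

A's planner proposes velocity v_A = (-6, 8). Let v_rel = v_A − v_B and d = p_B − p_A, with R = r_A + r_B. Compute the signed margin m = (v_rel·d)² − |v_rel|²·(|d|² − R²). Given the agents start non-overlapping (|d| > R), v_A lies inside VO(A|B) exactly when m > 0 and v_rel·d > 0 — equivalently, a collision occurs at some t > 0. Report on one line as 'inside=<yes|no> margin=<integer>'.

d = (-9, -14),  |d|² = 277;  R = 7+1 = 8,  c = 277−8² = 213
v_rel = (-8, 13),  |v_rel|² = 233;  v_rel·d = (-8)·(-9) + (13)·(-14) = -110
233·t² + 220·t + 213 = 0  ⇒  m = (-110)² − 233·213 = -37529
m = -37529 < 0,  v_rel·d = -110 < 0  ⇒  outside

inside=no margin=-37529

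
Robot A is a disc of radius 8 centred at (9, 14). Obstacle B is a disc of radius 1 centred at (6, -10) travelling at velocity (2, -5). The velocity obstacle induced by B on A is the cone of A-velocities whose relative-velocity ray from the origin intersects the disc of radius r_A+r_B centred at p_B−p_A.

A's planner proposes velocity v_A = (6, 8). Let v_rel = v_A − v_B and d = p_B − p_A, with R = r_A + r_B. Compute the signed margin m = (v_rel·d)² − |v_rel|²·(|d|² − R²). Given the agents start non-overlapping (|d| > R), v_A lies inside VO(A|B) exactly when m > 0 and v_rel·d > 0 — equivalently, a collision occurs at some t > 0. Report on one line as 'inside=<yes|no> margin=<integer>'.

d = (-3, -24),  |d|² = 585;  R = 8+1 = 9,  c = 585−9² = 504
v_rel = (4, 13),  |v_rel|² = 185;  v_rel·d = (4)·(-3) + (13)·(-24) = -324
185·t² + 648·t + 504 = 0  ⇒  m = (-324)² − 185·504 = 11736
m = 11736 > 0,  v_rel·d = -324 < 0  ⇒  outside

inside=no margin=11736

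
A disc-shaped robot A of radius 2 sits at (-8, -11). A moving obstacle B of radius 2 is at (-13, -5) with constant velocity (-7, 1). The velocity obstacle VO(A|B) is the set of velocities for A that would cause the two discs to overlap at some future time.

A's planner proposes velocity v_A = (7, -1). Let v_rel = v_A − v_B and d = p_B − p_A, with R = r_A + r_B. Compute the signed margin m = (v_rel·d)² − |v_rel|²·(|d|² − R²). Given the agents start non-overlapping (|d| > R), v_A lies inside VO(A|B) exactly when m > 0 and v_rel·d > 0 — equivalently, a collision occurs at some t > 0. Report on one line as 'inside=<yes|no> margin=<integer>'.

d = (-5, 6),  |d|² = 61;  R = 2+2 = 4,  c = 61−4² = 45
v_rel = (14, -2),  |v_rel|² = 200;  v_rel·d = (14)·(-5) + (-2)·(6) = -82
200·t² + 164·t + 45 = 0  ⇒  m = (-82)² − 200·45 = -2276
m = -2276 < 0,  v_rel·d = -82 < 0  ⇒  outside

inside=no margin=-2276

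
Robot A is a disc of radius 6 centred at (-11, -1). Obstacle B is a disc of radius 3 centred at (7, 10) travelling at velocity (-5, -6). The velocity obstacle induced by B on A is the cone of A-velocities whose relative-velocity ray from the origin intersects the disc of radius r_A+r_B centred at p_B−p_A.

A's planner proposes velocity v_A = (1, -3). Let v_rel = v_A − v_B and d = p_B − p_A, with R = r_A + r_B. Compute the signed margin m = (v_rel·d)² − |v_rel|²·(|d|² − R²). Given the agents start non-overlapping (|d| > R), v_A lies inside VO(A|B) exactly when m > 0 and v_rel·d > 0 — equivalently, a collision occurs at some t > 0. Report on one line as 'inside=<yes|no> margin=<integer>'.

d = (18, 11),  |d|² = 445;  R = 6+3 = 9,  c = 445−9² = 364
v_rel = (6, 3),  |v_rel|² = 45;  v_rel·d = (6)·(18) + (3)·(11) = 141
45·t² − 282·t + 364 = 0  ⇒  m = 141² − 45·364 = 3501
m = 3501 > 0,  v_rel·d = 141 > 0  ⇒  inside

inside=yes margin=3501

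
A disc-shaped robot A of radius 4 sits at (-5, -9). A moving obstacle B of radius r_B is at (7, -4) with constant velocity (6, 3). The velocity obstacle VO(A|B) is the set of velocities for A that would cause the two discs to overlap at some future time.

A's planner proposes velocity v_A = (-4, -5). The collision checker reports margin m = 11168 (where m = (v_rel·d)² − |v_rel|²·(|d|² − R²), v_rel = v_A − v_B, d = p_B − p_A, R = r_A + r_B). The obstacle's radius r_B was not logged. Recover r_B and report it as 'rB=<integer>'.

m = 11168
d = (12, 5);  v_rel = (-10, -8),  |v_rel|² = 164
v_rel×d = (-10)·(5) − (-8)·(12) = 46
since m = R²·164 − 46²:  R² = (2116 + 11168) / 164 = 81
R = √81 = 9  ⇒  r_B = 9 − 4 = 5

rB=5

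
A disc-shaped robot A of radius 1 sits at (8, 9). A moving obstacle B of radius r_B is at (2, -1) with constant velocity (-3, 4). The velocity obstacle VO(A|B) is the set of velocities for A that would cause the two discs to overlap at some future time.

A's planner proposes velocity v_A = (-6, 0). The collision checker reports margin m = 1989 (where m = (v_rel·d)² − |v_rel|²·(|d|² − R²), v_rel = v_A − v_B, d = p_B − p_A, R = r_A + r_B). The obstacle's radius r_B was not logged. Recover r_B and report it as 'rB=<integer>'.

m = 1989
d = (-6, -10);  v_rel = (-3, -4),  |v_rel|² = 25
v_rel×d = (-3)·(-10) − (-4)·(-6) = 6
since m = R²·25 − 6²:  R² = (36 + 1989) / 25 = 81
R = √81 = 9  ⇒  r_B = 9 − 1 = 8

rB=8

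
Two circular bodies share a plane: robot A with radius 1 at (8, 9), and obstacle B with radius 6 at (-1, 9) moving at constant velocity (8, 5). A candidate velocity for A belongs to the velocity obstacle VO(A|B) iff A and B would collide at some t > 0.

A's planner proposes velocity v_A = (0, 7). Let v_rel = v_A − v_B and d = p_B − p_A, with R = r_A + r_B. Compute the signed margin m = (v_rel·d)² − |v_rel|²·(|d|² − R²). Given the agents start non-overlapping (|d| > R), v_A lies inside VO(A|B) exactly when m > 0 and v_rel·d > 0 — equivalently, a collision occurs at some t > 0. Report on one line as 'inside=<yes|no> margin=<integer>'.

d = (-9, 0),  |d|² = 81;  R = 1+6 = 7,  c = 81−7² = 32
v_rel = (-8, 2),  |v_rel|² = 68;  v_rel·d = (-8)·(-9) + (2)·(0) = 72
68·t² − 144·t + 32 = 0  ⇒  m = 72² − 68·32 = 3008
m = 3008 > 0,  v_rel·d = 72 > 0  ⇒  inside

inside=yes margin=3008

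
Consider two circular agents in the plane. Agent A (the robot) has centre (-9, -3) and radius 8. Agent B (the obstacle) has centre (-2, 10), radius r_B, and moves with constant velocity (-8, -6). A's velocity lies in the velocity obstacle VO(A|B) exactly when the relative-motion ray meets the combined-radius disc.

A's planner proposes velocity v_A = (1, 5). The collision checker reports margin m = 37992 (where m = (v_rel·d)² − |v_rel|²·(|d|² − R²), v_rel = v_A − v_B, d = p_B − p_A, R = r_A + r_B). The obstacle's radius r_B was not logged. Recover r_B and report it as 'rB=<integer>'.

m = 37992
d = (7, 13);  v_rel = (9, 11),  |v_rel|² = 202
v_rel×d = (9)·(13) − (11)·(7) = 40
since m = R²·202 − 40²:  R² = (1600 + 37992) / 202 = 196
R = √196 = 14  ⇒  r_B = 14 − 8 = 6

rB=6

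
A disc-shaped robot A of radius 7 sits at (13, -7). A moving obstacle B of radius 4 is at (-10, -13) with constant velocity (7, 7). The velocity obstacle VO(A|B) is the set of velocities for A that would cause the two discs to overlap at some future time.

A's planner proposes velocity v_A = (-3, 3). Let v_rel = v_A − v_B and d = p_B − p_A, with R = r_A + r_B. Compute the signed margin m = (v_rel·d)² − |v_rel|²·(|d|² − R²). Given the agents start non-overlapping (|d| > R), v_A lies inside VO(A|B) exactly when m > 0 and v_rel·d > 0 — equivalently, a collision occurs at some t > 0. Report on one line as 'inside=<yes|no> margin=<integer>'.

d = (-23, -6),  |d|² = 565;  R = 7+4 = 11,  c = 565−11² = 444
v_rel = (-10, -4),  |v_rel|² = 116;  v_rel·d = (-10)·(-23) + (-4)·(-6) = 254
116·t² − 508·t + 444 = 0  ⇒  m = 254² − 116·444 = 13012
m = 13012 > 0,  v_rel·d = 254 > 0  ⇒  inside

inside=yes margin=13012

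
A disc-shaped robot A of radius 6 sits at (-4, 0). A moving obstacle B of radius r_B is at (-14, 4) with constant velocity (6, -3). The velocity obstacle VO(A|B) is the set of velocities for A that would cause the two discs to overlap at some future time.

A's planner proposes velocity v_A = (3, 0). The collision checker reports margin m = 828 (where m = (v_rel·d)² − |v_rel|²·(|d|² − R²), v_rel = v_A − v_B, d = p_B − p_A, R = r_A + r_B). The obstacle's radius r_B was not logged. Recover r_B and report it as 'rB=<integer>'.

m = 828
d = (-10, 4);  v_rel = (-3, 3),  |v_rel|² = 18
v_rel×d = (-3)·(4) − (3)·(-10) = 18
since m = R²·18 − 18²:  R² = (324 + 828) / 18 = 64
R = √64 = 8  ⇒  r_B = 8 − 6 = 2

rB=2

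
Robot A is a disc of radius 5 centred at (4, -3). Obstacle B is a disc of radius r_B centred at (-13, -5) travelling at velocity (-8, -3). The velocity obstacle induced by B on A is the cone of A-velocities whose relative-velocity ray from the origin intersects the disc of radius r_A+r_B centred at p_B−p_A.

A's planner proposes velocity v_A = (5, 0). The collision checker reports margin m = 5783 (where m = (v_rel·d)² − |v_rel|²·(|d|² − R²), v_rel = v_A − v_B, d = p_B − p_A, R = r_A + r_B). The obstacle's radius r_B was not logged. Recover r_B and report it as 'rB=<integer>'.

m = 5783
d = (-17, -2);  v_rel = (13, 3),  |v_rel|² = 178
v_rel×d = (13)·(-2) − (3)·(-17) = 25
since m = R²·178 − 25²:  R² = (625 + 5783) / 178 = 36
R = √36 = 6  ⇒  r_B = 6 − 5 = 1

rB=1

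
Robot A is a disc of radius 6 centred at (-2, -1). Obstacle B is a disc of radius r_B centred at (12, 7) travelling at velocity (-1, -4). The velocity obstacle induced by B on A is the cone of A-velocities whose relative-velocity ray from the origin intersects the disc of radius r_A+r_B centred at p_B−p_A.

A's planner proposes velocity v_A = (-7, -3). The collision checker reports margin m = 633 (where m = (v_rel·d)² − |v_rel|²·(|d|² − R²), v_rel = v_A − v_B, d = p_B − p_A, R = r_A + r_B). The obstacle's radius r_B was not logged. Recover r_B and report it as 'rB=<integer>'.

m = 633
d = (14, 8);  v_rel = (-6, 1),  |v_rel|² = 37
v_rel×d = (-6)·(8) − (1)·(14) = -62
since m = R²·37 − (-62)²:  R² = (3844 + 633) / 37 = 121
R = √121 = 11  ⇒  r_B = 11 − 6 = 5

rB=5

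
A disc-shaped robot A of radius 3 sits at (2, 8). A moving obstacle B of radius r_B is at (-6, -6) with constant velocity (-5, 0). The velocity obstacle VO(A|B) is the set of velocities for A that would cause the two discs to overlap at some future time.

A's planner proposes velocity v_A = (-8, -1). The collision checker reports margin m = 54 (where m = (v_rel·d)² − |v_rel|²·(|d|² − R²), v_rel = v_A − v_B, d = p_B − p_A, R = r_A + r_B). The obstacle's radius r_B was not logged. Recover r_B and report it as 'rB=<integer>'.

m = 54
d = (-8, -14);  v_rel = (-3, -1),  |v_rel|² = 10
v_rel×d = (-3)·(-14) − (-1)·(-8) = 34
since m = R²·10 − 34²:  R² = (1156 + 54) / 10 = 121
R = √121 = 11  ⇒  r_B = 11 − 3 = 8

rB=8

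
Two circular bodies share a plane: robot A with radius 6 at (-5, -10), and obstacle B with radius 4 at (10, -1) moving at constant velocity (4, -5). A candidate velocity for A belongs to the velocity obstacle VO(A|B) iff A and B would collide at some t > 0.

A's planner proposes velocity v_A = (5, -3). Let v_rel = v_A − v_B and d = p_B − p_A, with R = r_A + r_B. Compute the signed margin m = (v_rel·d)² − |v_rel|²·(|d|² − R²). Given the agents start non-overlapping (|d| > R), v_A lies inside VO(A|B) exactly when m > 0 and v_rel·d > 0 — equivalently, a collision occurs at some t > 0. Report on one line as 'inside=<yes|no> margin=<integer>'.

d = (15, 9),  |d|² = 306;  R = 6+4 = 10,  c = 306−10² = 206
v_rel = (1, 2),  |v_rel|² = 5;  v_rel·d = (1)·(15) + (2)·(9) = 33
5·t² − 66·t + 206 = 0  ⇒  m = 33² − 5·206 = 59
m = 59 > 0,  v_rel·d = 33 > 0  ⇒  inside

inside=yes margin=59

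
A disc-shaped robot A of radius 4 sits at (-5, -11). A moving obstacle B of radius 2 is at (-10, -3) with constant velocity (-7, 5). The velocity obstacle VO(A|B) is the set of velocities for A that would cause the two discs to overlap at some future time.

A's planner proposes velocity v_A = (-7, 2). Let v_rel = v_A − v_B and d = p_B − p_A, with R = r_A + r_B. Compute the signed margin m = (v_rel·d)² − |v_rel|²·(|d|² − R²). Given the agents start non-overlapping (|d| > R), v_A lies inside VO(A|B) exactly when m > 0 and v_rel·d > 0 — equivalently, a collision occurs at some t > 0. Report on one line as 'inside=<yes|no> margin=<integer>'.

d = (-5, 8),  |d|² = 89;  R = 4+2 = 6,  c = 89−6² = 53
v_rel = (0, -3),  |v_rel|² = 9;  v_rel·d = (0)·(-5) + (-3)·(8) = -24
9·t² + 48·t + 53 = 0  ⇒  m = (-24)² − 9·53 = 99
m = 99 > 0,  v_rel·d = -24 < 0  ⇒  outside

inside=no margin=99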